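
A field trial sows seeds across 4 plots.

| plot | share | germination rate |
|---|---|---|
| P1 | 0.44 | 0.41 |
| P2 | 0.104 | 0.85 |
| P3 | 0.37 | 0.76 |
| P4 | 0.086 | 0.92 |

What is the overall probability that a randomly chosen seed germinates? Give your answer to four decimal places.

P(G) = P(G|P1)·P(P1) + P(G|P2)·P(P2) + P(G|P3)·P(P3) + P(G|P4)·P(P4)
      = 0.41·0.44 + 0.85·0.104 + 0.76·0.37 + 0.92·0.086
      = 0.1804 + 0.0884 + 0.2812 + 0.07912 = 0.62912

P(G) ≈ 0.6291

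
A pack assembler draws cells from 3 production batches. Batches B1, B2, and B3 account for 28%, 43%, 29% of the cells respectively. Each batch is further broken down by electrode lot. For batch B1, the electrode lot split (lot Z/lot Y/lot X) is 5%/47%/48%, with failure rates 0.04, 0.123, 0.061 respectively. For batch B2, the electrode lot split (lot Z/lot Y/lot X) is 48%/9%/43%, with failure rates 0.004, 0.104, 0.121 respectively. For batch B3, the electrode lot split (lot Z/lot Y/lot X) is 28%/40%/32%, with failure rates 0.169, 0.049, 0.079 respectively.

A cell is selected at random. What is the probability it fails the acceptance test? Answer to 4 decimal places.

P(F|B1) = 0.05·0.04 + 0.47·0.123 + 0.48·0.061 = 0.002 + 0.05781 + 0.02928 = 0.08909
P(F|B2) = 0.48·0.004 + 0.09·0.104 + 0.43·0.121 = 0.00192 + 0.00936 + 0.05203 = 0.06331
P(F|B3) = 0.28·0.169 + 0.4·0.049 + 0.32·0.079 = 0.04732 + 0.0196 + 0.02528 = 0.0922
Then overall,
P(F) = 0.28·0.08909 + 0.43·0.06331 + 0.29·0.0922
      = 0.0249452 + 0.0272233 + 0.026738 = 0.0789065

P(F) ≈ 0.0789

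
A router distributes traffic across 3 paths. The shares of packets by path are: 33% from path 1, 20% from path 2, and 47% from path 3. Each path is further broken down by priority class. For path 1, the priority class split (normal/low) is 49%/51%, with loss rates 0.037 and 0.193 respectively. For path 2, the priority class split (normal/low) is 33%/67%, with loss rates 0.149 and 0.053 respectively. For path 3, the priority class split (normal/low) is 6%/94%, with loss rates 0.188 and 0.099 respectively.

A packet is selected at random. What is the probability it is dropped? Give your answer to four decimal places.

P(L|1) = 0.49·0.037 + 0.51·0.193 = 0.01813 + 0.09843 = 0.11656
P(L|2) = 0.33·0.149 + 0.67·0.053 = 0.04917 + 0.03551 = 0.08468
P(L|3) = 0.06·0.188 + 0.94·0.099 = 0.01128 + 0.09306 = 0.10434
Then overall,
P(L) = 0.33·0.11656 + 0.2·0.08468 + 0.47·0.10434
      = 0.0384648 + 0.016936 + 0.0490398 = 0.1044406

P(L) ≈ 0.1044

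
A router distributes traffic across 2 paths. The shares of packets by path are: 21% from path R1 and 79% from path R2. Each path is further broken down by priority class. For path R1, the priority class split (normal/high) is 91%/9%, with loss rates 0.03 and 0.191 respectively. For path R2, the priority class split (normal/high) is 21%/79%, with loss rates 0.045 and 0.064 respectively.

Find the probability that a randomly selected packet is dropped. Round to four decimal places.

0.0568

P(L|R1) = 0.91·0.03 + 0.09·0.191 = 0.0273 + 0.01719 = 0.04449
P(L|R2) = 0.21·0.045 + 0.79·0.064 = 0.00945 + 0.05056 = 0.06001
By total probability over the outer partition,
P(L) = 0.21·0.04449 + 0.79·0.06001
      = 0.0093429 + 0.0474079 = 0.0567508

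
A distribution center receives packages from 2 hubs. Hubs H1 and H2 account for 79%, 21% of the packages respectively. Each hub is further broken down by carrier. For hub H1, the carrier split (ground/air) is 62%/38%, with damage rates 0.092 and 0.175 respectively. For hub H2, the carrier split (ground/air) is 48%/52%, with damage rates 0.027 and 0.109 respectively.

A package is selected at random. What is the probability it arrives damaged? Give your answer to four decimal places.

P(D) ≈ 0.1122

P(D|H1) = 0.62·0.092 + 0.38·0.175 = 0.05704 + 0.0665 = 0.12354
P(D|H2) = 0.48·0.027 + 0.52·0.109 = 0.01296 + 0.05668 = 0.06964
By total probability over the outer partition,
P(D) = 0.79·0.12354 + 0.21·0.06964
      = 0.0975966 + 0.0146244 = 0.112221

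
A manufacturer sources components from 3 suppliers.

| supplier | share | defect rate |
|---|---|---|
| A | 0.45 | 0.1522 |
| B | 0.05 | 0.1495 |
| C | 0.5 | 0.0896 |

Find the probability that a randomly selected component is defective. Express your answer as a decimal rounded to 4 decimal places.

P(D) = P(D|A)·P(A) + P(D|B)·P(B) + P(D|C)·P(C)
      = 0.1522·0.45 + 0.1495·0.05 + 0.0896·0.5
      = 0.06849 + 0.007475 + 0.0448 = 0.120765

P(D) ≈ 0.1208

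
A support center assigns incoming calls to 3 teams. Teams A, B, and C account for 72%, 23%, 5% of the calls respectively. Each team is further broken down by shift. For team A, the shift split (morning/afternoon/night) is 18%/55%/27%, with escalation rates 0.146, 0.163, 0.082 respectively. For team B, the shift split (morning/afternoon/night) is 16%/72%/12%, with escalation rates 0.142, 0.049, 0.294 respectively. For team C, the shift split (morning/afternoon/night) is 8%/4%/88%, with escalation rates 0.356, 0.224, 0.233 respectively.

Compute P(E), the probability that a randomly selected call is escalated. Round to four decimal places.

P(E|A) = 0.18·0.146 + 0.55·0.163 + 0.27·0.082 = 0.02628 + 0.08965 + 0.02214 = 0.13807
P(E|B) = 0.16·0.142 + 0.72·0.049 + 0.12·0.294 = 0.02272 + 0.03528 + 0.03528 = 0.09328
P(E|C) = 0.08·0.356 + 0.04·0.224 + 0.88·0.233 = 0.02848 + 0.00896 + 0.20504 = 0.24248
By total probability over the outer partition,
P(E) = 0.72·0.13807 + 0.23·0.09328 + 0.05·0.24248
      = 0.0994104 + 0.0214544 + 0.012124 = 0.1329888

0.1330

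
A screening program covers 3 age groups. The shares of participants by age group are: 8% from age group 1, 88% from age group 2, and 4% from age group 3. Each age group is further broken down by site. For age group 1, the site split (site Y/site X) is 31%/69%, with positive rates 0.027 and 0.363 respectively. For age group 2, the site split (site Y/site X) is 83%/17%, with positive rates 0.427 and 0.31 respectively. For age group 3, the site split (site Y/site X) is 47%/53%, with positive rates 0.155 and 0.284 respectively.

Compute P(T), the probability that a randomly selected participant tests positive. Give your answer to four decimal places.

0.3879

P(T|1) = 0.31·0.027 + 0.69·0.363 = 0.00837 + 0.25047 = 0.25884
P(T|2) = 0.83·0.427 + 0.17·0.31 = 0.35441 + 0.0527 = 0.40711
P(T|3) = 0.47·0.155 + 0.53·0.284 = 0.07285 + 0.15052 = 0.22337
Then overall,
P(T) = 0.08·0.25884 + 0.88·0.40711 + 0.04·0.22337
      = 0.0207072 + 0.3582568 + 0.0089348 = 0.3878988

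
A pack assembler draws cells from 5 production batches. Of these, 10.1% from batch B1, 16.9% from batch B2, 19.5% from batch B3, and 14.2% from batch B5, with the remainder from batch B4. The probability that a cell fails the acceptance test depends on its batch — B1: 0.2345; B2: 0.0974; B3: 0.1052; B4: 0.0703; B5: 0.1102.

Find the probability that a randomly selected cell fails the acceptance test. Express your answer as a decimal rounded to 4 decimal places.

P(B4) = 1 − (0.101 + 0.169 + 0.195 + 0.142) = 0.393.
P(F) = P(F|B1)·P(B1) + P(F|B2)·P(B2) + P(F|B3)·P(B3) + P(F|B4)·P(B4) + P(F|B5)·P(B5)
      = 0.2345·0.101 + 0.0974·0.169 + 0.1052·0.195 + 0.0703·0.393 + 0.1102·0.142
      = 0.0236845 + 0.0164606 + 0.020514 + 0.0276279 + 0.0156484 = 0.1039354

P(F) ≈ 0.1039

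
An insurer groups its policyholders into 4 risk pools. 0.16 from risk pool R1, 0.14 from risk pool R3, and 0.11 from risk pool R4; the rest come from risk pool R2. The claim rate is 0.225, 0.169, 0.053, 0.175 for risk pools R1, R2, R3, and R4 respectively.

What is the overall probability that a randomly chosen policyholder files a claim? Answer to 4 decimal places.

0.1624

P(R2) = 1 − (0.16 + 0.14 + 0.11) = 0.59.
P(C) = P(C|R1)·P(R1) + P(C|R2)·P(R2) + P(C|R3)·P(R3) + P(C|R4)·P(R4)
      = 0.225·0.16 + 0.169·0.59 + 0.053·0.14 + 0.175·0.11
      = 0.036 + 0.09971 + 0.00742 + 0.01925 = 0.16238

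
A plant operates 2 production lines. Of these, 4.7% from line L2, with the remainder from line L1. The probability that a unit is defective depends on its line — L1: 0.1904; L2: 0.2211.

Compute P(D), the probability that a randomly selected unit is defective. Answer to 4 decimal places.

P(L1) = 1 − (0.047) = 0.953.
P(D) = P(D|L1)·P(L1) + P(D|L2)·P(L2)
      = 0.1904·0.953 + 0.2211·0.047
      = 0.1814512 + 0.0103917 = 0.1918429

0.1918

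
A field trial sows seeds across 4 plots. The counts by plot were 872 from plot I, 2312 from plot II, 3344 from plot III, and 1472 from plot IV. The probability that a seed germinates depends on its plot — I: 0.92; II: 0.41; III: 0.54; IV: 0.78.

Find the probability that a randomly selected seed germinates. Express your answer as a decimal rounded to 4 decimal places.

Total: 872 + 2312 + 3344 + 1472 = 8000.
P(I) = 872/8000 = 0.109. P(II) = 2312/8000 = 0.289. P(III) = 3344/8000 = 0.418. P(IV) = 1472/8000 = 0.184.
P(G) = P(G|I)·P(I) + P(G|II)·P(II) + P(G|III)·P(III) + P(G|IV)·P(IV)
      = 0.92·0.109 + 0.41·0.289 + 0.54·0.418 + 0.78·0.184
      = 0.10028 + 0.11849 + 0.22572 + 0.14352 = 0.58801

P(G) ≈ 0.5880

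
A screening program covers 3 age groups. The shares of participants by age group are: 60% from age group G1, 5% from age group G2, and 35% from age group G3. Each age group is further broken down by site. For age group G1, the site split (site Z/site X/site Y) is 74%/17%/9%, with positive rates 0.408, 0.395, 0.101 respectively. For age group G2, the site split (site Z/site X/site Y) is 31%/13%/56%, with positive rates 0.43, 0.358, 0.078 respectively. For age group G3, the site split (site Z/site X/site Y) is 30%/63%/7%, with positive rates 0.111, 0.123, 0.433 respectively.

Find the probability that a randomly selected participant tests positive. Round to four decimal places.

P(T|G1) = 0.74·0.408 + 0.17·0.395 + 0.09·0.101 = 0.30192 + 0.06715 + 0.00909 = 0.37816
P(T|G2) = 0.31·0.43 + 0.13·0.358 + 0.56·0.078 = 0.1333 + 0.04654 + 0.04368 = 0.22352
P(T|G3) = 0.3·0.111 + 0.63·0.123 + 0.07·0.433 = 0.0333 + 0.07749 + 0.03031 = 0.1411
Then overall,
P(T) = 0.6·0.37816 + 0.05·0.22352 + 0.35·0.1411
      = 0.226896 + 0.011176 + 0.049385 = 0.287457

0.2875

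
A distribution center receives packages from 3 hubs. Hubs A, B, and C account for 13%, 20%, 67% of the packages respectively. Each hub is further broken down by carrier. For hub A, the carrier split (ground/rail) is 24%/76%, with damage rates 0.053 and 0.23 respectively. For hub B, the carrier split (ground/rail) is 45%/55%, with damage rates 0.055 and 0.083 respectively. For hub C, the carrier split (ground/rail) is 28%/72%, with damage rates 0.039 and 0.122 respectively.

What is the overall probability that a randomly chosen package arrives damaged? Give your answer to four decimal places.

P(D|A) = 0.24·0.053 + 0.76·0.23 = 0.01272 + 0.1748 = 0.18752
P(D|B) = 0.45·0.055 + 0.55·0.083 = 0.02475 + 0.04565 = 0.0704
P(D|C) = 0.28·0.039 + 0.72·0.122 = 0.01092 + 0.08784 = 0.09876
By total probability over the outer partition,
P(D) = 0.13·0.18752 + 0.2·0.0704 + 0.67·0.09876
      = 0.0243776 + 0.01408 + 0.0661692 = 0.1046268

P(D) ≈ 0.1046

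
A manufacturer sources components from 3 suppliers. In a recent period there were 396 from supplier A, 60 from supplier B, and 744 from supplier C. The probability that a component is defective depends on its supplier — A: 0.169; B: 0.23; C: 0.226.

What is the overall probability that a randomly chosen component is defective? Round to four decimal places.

0.2074

Total: 396 + 60 + 744 = 1200.
P(A) = 396/1200 = 0.33. P(B) = 60/1200 = 0.05. P(C) = 744/1200 = 0.62.
By the law of total probability,
P(D) = P(D|A)·P(A) + P(D|B)·P(B) + P(D|C)·P(C)
      = 0.169·0.33 + 0.23·0.05 + 0.226·0.62
      = 0.05577 + 0.0115 + 0.14012 = 0.20739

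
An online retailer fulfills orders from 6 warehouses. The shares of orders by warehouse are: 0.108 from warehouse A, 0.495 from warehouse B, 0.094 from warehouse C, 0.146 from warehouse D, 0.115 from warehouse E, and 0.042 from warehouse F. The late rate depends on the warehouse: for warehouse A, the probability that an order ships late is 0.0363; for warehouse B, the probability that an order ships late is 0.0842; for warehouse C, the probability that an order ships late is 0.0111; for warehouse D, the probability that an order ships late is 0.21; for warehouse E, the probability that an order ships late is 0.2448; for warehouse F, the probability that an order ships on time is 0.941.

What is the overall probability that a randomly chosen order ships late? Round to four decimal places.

P(L|F) = 1 − 0.941 = 0.059.
Summing over the partition,
P(L) = P(L|A)·P(A) + P(L|B)·P(B) + P(L|C)·P(C) + P(L|D)·P(D) + P(L|E)·P(E) + P(L|F)·P(F)
      = 0.0363·0.108 + 0.0842·0.495 + 0.0111·0.094 + 0.21·0.146 + 0.2448·0.115 + 0.059·0.042
      = 0.0039204 + 0.041679 + 0.0010434 + 0.03066 + 0.028152 + 0.002478 = 0.1079328

P(L) ≈ 0.1079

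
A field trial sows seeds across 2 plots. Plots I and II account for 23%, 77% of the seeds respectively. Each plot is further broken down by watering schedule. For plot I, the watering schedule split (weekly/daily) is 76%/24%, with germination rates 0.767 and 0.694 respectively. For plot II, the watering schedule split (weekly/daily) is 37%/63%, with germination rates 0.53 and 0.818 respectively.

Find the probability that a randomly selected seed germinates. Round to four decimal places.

0.7202

P(G|I) = 0.76·0.767 + 0.24·0.694 = 0.58292 + 0.16656 = 0.74948
P(G|II) = 0.37·0.53 + 0.63·0.818 = 0.1961 + 0.51534 = 0.71144
Then overall,
P(G) = 0.23·0.74948 + 0.77·0.71144
      = 0.1723804 + 0.5478088 = 0.7201892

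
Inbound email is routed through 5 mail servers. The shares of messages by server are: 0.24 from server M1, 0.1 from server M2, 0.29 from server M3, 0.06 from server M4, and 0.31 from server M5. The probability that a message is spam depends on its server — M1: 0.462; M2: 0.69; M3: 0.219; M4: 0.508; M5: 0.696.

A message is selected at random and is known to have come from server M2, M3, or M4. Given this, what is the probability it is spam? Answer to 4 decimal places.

Let J = {M2, M3, M4}.
P(J) = 0.1 + 0.29 + 0.06 = 0.45.
P(S ∩ J) = 0.69·0.1 + 0.219·0.29 + 0.508·0.06 = 0.069 + 0.06351 + 0.03048 = 0.16299.
P(S | J) = 0.16299 / 0.45 = 0.362200…

P(S|J) ≈ 0.3622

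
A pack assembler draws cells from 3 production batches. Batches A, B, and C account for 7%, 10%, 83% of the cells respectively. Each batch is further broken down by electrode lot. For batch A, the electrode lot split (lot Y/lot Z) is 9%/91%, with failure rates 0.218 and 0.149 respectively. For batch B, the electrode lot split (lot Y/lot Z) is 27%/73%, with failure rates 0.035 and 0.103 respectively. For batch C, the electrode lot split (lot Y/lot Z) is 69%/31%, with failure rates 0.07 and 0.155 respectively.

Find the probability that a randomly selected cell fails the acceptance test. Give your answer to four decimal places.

P(F) ≈ 0.0993

P(F|A) = 0.09·0.218 + 0.91·0.149 = 0.01962 + 0.13559 = 0.15521
P(F|B) = 0.27·0.035 + 0.73·0.103 = 0.00945 + 0.07519 = 0.08464
P(F|C) = 0.69·0.07 + 0.31·0.155 = 0.0483 + 0.04805 = 0.09635
By total probability over the outer partition,
P(F) = 0.07·0.15521 + 0.1·0.08464 + 0.83·0.09635
      = 0.0108647 + 0.008464 + 0.0799705 = 0.0992992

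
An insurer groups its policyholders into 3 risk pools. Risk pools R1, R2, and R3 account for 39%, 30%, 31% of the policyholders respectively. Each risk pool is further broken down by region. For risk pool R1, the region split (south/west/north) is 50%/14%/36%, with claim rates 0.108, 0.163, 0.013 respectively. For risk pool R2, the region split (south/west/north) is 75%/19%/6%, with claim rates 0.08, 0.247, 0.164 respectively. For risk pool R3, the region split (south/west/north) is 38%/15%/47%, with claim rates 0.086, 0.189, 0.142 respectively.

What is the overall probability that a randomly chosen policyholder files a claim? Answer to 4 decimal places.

P(C) ≈ 0.1064

P(C|R1) = 0.5·0.108 + 0.14·0.163 + 0.36·0.013 = 0.054 + 0.02282 + 0.00468 = 0.0815
P(C|R2) = 0.75·0.08 + 0.19·0.247 + 0.06·0.164 = 0.06 + 0.04693 + 0.00984 = 0.11677
P(C|R3) = 0.38·0.086 + 0.15·0.189 + 0.47·0.142 = 0.03268 + 0.02835 + 0.06674 = 0.12777
Then overall,
P(C) = 0.39·0.0815 + 0.3·0.11677 + 0.31·0.12777
      = 0.031785 + 0.035031 + 0.0396087 = 0.1064247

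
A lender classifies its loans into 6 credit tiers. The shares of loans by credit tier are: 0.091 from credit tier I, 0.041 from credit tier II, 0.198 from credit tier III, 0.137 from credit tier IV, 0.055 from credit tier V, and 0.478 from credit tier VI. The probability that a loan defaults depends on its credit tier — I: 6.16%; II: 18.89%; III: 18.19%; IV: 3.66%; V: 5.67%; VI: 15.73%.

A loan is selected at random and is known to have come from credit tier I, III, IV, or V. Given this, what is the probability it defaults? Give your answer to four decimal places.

0.1034

Let S = {I, III, IV, V}.
P(S) = 0.091 + 0.198 + 0.137 + 0.055 = 0.481.
P(D ∩ S) = 0.0616·0.091 + 0.1819·0.198 + 0.0366·0.137 + 0.0567·0.055 = 0.0056056 + 0.0360162 + 0.0050142 + 0.0031185 = 0.0497545.
P(D | S) = 0.0497545 / 0.481 = 0.103440…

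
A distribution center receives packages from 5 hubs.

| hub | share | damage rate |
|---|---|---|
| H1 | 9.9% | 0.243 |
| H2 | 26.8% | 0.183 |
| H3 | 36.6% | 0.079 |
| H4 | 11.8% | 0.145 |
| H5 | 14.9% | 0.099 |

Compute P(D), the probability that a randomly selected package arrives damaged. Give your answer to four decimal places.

By the law of total probability,
P(D) = P(D|H1)·P(H1) + P(D|H2)·P(H2) + P(D|H3)·P(H3) + P(D|H4)·P(H4) + P(D|H5)·P(H5)
      = 0.243·0.099 + 0.183·0.268 + 0.079·0.366 + 0.145·0.118 + 0.099·0.149
      = 0.024057 + 0.049044 + 0.028914 + 0.01711 + 0.014751 = 0.133876

P(D) ≈ 0.1339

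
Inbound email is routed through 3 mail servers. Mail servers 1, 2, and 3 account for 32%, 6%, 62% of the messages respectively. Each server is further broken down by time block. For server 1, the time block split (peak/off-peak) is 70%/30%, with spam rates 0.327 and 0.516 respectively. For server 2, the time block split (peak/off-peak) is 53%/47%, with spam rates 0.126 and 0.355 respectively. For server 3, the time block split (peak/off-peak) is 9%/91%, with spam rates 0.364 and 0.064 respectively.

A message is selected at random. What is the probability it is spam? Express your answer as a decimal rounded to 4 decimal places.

0.1932

P(S|1) = 0.7·0.327 + 0.3·0.516 = 0.2289 + 0.1548 = 0.3837
P(S|2) = 0.53·0.126 + 0.47·0.355 = 0.06678 + 0.16685 = 0.23363
P(S|3) = 0.09·0.364 + 0.91·0.064 = 0.03276 + 0.05824 = 0.091
By total probability over the outer partition,
P(S) = 0.32·0.3837 + 0.06·0.23363 + 0.62·0.091
      = 0.122784 + 0.0140178 + 0.05642 = 0.1932218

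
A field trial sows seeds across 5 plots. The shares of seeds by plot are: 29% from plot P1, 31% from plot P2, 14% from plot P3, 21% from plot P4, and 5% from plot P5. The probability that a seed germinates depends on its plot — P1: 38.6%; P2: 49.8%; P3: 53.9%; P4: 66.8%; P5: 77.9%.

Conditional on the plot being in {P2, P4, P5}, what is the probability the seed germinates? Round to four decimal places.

Let S = {P2, P4, P5}.
P(S) = 0.31 + 0.21 + 0.05 = 0.57.
P(G ∩ S) = 0.498·0.31 + 0.668·0.21 + 0.779·0.05 = 0.15438 + 0.14028 + 0.03895 = 0.33361.
P(G | S) = 0.33361 / 0.57 = 0.585281…

P(G|S) ≈ 0.5853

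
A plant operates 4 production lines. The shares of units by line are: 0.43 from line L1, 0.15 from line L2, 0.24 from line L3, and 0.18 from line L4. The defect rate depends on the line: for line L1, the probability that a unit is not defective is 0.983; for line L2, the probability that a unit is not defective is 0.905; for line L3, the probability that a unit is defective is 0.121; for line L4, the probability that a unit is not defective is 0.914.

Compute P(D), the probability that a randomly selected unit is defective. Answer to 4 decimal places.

P(D) ≈ 0.0661

P(D|L1) = 1 − 0.983 = 0.017.
P(D|L2) = 1 − 0.905 = 0.095.
P(D|L4) = 1 − 0.914 = 0.086.
P(D) = P(D|L1)·P(L1) + P(D|L2)·P(L2) + P(D|L3)·P(L3) + P(D|L4)·P(L4)
      = 0.017·0.43 + 0.095·0.15 + 0.121·0.24 + 0.086·0.18
      = 0.00731 + 0.01425 + 0.02904 + 0.01548 = 0.06608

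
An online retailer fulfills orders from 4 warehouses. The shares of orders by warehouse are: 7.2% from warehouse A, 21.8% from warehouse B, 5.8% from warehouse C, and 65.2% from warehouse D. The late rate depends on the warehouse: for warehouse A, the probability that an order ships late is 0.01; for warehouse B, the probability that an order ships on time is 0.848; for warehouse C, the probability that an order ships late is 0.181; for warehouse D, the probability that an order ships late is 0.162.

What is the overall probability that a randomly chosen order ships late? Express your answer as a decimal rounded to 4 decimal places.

0.1500

P(L|B) = 1 − 0.848 = 0.152.
P(L) = P(L|A)·P(A) + P(L|B)·P(B) + P(L|C)·P(C) + P(L|D)·P(D)
      = 0.01·0.072 + 0.152·0.218 + 0.181·0.058 + 0.162·0.652
      = 0.00072 + 0.033136 + 0.010498 + 0.105624 = 0.149978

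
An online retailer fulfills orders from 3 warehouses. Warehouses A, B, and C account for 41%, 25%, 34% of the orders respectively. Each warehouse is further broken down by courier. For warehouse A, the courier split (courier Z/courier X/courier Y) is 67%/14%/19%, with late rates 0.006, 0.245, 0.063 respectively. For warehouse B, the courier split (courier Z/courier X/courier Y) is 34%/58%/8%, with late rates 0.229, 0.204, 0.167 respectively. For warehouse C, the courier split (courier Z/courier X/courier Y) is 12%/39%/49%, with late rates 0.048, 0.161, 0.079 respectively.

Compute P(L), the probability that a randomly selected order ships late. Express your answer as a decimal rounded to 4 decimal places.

P(L|A) = 0.67·0.006 + 0.14·0.245 + 0.19·0.063 = 0.00402 + 0.0343 + 0.01197 = 0.05029
P(L|B) = 0.34·0.229 + 0.58·0.204 + 0.08·0.167 = 0.07786 + 0.11832 + 0.01336 = 0.20954
P(L|C) = 0.12·0.048 + 0.39·0.161 + 0.49·0.079 = 0.00576 + 0.06279 + 0.03871 = 0.10726
By total probability over the outer partition,
P(L) = 0.41·0.05029 + 0.25·0.20954 + 0.34·0.10726
      = 0.0206189 + 0.052385 + 0.0364684 = 0.1094723

0.1095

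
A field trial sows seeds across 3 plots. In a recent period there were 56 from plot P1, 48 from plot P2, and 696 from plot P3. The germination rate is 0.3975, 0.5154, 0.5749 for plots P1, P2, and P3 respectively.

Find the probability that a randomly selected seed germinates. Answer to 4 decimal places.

P(G) ≈ 0.5589

Total: 56 + 48 + 696 = 800.
P(P1) = 56/800 = 0.07. P(P2) = 48/800 = 0.06. P(P3) = 696/800 = 0.87.
Summing over the partition,
P(G) = P(G|P1)·P(P1) + P(G|P2)·P(P2) + P(G|P3)·P(P3)
      = 0.3975·0.07 + 0.5154·0.06 + 0.5749·0.87
      = 0.027825 + 0.030924 + 0.500163 = 0.558912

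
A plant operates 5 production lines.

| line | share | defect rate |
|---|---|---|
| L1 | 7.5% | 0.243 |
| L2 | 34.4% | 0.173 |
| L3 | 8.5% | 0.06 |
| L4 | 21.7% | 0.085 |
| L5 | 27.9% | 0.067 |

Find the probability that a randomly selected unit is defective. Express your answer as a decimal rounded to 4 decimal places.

P(D) ≈ 0.1200

Summing over the partition,
P(D) = P(D|L1)·P(L1) + P(D|L2)·P(L2) + P(D|L3)·P(L3) + P(D|L4)·P(L4) + P(D|L5)·P(L5)
      = 0.243·0.075 + 0.173·0.344 + 0.06·0.085 + 0.085·0.217 + 0.067·0.279
      = 0.018225 + 0.059512 + 0.0051 + 0.018445 + 0.018693 = 0.119975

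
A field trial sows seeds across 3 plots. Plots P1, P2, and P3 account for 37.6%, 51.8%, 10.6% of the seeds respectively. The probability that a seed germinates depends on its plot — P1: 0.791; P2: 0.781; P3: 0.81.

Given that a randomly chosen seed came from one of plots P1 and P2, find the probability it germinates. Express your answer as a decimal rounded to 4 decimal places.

Let S = {P1, P2}.
P(S) = 0.376 + 0.518 = 0.894.
P(G ∩ S) = 0.791·0.376 + 0.781·0.518 = 0.297416 + 0.404558 = 0.701974.
P(G | S) = 0.701974 / 0.894 = 0.785206…

P(G|S) ≈ 0.7852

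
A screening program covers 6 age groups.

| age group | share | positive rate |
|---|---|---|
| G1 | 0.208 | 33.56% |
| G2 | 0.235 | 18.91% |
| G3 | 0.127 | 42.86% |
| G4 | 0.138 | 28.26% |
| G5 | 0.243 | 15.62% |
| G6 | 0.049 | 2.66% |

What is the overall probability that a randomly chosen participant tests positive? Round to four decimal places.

Using total probability over the partition,
P(T) = P(T|G1)·P(G1) + P(T|G2)·P(G2) + P(T|G3)·P(G3) + P(T|G4)·P(G4) + P(T|G5)·P(G5) + P(T|G6)·P(G6)
      = 0.3356·0.208 + 0.1891·0.235 + 0.4286·0.127 + 0.2826·0.138 + 0.1562·0.243 + 0.0266·0.049
      = 0.0698048 + 0.0444385 + 0.0544322 + 0.0389988 + 0.0379566 + 0.0013034 = 0.2469343

0.2469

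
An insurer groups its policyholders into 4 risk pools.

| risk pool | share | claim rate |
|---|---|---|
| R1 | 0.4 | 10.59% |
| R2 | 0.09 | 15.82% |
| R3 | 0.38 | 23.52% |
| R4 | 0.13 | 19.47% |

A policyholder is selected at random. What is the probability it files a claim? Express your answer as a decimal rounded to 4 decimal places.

Summing over the partition,
P(C) = P(C|R1)·P(R1) + P(C|R2)·P(R2) + P(C|R3)·P(R3) + P(C|R4)·P(R4)
      = 0.1059·0.4 + 0.1582·0.09 + 0.2352·0.38 + 0.1947·0.13
      = 0.04236 + 0.014238 + 0.089376 + 0.025311 = 0.171285

P(C) ≈ 0.1713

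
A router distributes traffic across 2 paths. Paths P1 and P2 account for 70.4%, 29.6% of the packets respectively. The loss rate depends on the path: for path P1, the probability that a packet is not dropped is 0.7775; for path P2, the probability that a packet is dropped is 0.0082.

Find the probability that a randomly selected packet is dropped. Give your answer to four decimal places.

P(L|P1) = 1 − 0.7775 = 0.2225.
Using total probability over the partition,
P(L) = P(L|P1)·P(P1) + P(L|P2)·P(P2)
      = 0.2225·0.704 + 0.0082·0.296
      = 0.15664 + 0.0024272 = 0.1590672

0.1591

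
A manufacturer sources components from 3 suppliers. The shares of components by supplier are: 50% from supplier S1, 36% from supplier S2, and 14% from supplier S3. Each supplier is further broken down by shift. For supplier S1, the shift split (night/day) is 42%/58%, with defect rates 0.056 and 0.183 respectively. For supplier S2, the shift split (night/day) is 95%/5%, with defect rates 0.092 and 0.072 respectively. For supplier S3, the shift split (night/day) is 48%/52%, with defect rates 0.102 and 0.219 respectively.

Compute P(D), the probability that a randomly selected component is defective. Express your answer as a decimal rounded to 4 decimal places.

0.1204

P(D|S1) = 0.42·0.056 + 0.58·0.183 = 0.02352 + 0.10614 = 0.12966
P(D|S2) = 0.95·0.092 + 0.05·0.072 = 0.0874 + 0.0036 = 0.091
P(D|S3) = 0.48·0.102 + 0.52·0.219 = 0.04896 + 0.11388 = 0.16284
By total probability over the outer partition,
P(D) = 0.5·0.12966 + 0.36·0.091 + 0.14·0.16284
      = 0.06483 + 0.03276 + 0.0227976 = 0.1203876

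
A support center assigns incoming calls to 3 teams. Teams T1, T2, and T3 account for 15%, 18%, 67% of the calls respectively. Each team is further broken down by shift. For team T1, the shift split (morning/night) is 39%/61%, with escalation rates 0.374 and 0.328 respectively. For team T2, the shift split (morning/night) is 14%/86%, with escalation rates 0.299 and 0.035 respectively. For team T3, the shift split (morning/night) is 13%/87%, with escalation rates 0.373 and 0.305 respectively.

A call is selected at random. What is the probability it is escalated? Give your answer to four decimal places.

0.2751

P(E|T1) = 0.39·0.374 + 0.61·0.328 = 0.14586 + 0.20008 = 0.34594
P(E|T2) = 0.14·0.299 + 0.86·0.035 = 0.04186 + 0.0301 = 0.07196
P(E|T3) = 0.13·0.373 + 0.87·0.305 = 0.04849 + 0.26535 = 0.31384
By total probability over the outer partition,
P(E) = 0.15·0.34594 + 0.18·0.07196 + 0.67·0.31384
      = 0.051891 + 0.0129528 + 0.2102728 = 0.2751166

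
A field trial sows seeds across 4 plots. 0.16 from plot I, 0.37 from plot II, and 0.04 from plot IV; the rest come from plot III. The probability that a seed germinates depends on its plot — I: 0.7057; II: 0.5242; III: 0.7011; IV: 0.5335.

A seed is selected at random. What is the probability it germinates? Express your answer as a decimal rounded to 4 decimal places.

P(III) = 1 − (0.16 + 0.37 + 0.04) = 0.43.
By the law of total probability,
P(G) = P(G|I)·P(I) + P(G|II)·P(II) + P(G|III)·P(III) + P(G|IV)·P(IV)
      = 0.7057·0.16 + 0.5242·0.37 + 0.7011·0.43 + 0.5335·0.04
      = 0.112912 + 0.193954 + 0.301473 + 0.02134 = 0.629679

P(G) ≈ 0.6297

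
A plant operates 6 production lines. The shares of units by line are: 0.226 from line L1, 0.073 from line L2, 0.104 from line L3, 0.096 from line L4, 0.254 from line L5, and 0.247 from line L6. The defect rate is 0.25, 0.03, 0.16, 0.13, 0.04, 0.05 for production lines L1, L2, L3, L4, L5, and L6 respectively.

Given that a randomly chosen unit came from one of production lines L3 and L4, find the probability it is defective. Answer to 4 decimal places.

0.1456

Let S = {L3, L4}.
P(S) = 0.104 + 0.096 = 0.2.
P(D ∩ S) = 0.16·0.104 + 0.13·0.096 = 0.01664 + 0.01248 = 0.02912.
P(D | S) = 0.02912 / 0.2 = 0.145600…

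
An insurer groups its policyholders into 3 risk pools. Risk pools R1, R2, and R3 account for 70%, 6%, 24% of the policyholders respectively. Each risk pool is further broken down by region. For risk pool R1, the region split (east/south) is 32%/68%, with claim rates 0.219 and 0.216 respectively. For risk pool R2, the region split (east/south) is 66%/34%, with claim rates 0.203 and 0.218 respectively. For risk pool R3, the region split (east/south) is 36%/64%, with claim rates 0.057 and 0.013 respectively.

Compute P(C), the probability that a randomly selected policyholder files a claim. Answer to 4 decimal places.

P(C) ≈ 0.1713

P(C|R1) = 0.32·0.219 + 0.68·0.216 = 0.07008 + 0.14688 = 0.21696
P(C|R2) = 0.66·0.203 + 0.34·0.218 = 0.13398 + 0.07412 = 0.2081
P(C|R3) = 0.36·0.057 + 0.64·0.013 = 0.02052 + 0.00832 = 0.02884
Then overall,
P(C) = 0.7·0.21696 + 0.06·0.2081 + 0.24·0.02884
      = 0.151872 + 0.012486 + 0.0069216 = 0.1712796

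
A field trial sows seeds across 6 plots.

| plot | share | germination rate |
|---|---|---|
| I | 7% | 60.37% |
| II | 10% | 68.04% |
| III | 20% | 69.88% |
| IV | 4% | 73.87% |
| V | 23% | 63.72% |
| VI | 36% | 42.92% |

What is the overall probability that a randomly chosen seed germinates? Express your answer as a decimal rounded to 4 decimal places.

0.5807

Using total probability over the partition,
P(G) = P(G|I)·P(I) + P(G|II)·P(II) + P(G|III)·P(III) + P(G|IV)·P(IV) + P(G|V)·P(V) + P(G|VI)·P(VI)
      = 0.6037·0.07 + 0.6804·0.1 + 0.6988·0.2 + 0.7387·0.04 + 0.6372·0.23 + 0.4292·0.36
      = 0.042259 + 0.06804 + 0.13976 + 0.029548 + 0.146556 + 0.154512 = 0.580675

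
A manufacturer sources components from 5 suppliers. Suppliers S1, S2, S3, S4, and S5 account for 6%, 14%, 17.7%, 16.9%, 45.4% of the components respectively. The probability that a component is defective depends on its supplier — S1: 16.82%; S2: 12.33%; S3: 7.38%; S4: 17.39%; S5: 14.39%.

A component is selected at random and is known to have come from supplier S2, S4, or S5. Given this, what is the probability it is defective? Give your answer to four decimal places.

0.1468

Let S = {S2, S4, S5}.
P(S) = 0.14 + 0.169 + 0.454 = 0.763.
P(D ∩ S) = 0.1233·0.14 + 0.1739·0.169 + 0.1439·0.454 = 0.017262 + 0.0293891 + 0.0653306 = 0.1119817.
P(D | S) = 0.1119817 / 0.763 = 0.146765…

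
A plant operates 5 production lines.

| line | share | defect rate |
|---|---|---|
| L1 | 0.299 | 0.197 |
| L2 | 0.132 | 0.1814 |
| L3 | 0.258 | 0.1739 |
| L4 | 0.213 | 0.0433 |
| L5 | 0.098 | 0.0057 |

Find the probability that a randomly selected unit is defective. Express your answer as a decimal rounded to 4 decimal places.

0.1375

P(D) = P(D|L1)·P(L1) + P(D|L2)·P(L2) + P(D|L3)·P(L3) + P(D|L4)·P(L4) + P(D|L5)·P(L5)
      = 0.197·0.299 + 0.1814·0.132 + 0.1739·0.258 + 0.0433·0.213 + 0.0057·0.098
      = 0.058903 + 0.0239448 + 0.0448662 + 0.0092229 + 0.0005586 = 0.1374955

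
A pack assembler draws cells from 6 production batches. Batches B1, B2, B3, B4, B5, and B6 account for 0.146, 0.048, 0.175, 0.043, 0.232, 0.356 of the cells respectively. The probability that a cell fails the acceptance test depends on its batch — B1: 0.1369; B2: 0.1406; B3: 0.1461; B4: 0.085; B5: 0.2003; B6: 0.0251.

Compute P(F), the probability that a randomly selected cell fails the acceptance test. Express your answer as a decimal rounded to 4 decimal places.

P(F) ≈ 0.1114

P(F) = P(F|B1)·P(B1) + P(F|B2)·P(B2) + P(F|B3)·P(B3) + P(F|B4)·P(B4) + P(F|B5)·P(B5) + P(F|B6)·P(B6)
      = 0.1369·0.146 + 0.1406·0.048 + 0.1461·0.175 + 0.085·0.043 + 0.2003·0.232 + 0.0251·0.356
      = 0.0199874 + 0.0067488 + 0.0255675 + 0.003655 + 0.0464696 + 0.0089356 = 0.1113639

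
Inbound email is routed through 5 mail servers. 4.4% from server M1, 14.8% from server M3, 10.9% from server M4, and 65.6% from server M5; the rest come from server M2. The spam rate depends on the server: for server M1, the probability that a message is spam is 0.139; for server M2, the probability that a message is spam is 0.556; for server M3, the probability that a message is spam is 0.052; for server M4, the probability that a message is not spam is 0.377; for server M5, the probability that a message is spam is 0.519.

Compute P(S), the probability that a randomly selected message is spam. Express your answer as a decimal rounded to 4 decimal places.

P(S) ≈ 0.4461

P(M2) = 1 − (0.044 + 0.148 + 0.109 + 0.656) = 0.043.
P(S|M4) = 1 − 0.377 = 0.623.
P(S) = P(S|M1)·P(M1) + P(S|M2)·P(M2) + P(S|M3)·P(M3) + P(S|M4)·P(M4) + P(S|M5)·P(M5)
      = 0.139·0.044 + 0.556·0.043 + 0.052·0.148 + 0.623·0.109 + 0.519·0.656
      = 0.006116 + 0.023908 + 0.007696 + 0.067907 + 0.340464 = 0.446091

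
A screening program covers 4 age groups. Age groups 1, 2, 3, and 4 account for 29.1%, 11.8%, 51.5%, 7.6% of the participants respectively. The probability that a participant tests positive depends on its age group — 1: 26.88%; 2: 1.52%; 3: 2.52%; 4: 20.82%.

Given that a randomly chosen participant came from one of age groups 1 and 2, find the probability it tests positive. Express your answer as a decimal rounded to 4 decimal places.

Let S = {1, 2}.
P(S) = 0.291 + 0.118 = 0.409.
P(T ∩ S) = 0.2688·0.291 + 0.0152·0.118 = 0.0782208 + 0.0017936 = 0.0800144.
P(T | S) = 0.0800144 / 0.409 = 0.195634…

P(T|S) ≈ 0.1956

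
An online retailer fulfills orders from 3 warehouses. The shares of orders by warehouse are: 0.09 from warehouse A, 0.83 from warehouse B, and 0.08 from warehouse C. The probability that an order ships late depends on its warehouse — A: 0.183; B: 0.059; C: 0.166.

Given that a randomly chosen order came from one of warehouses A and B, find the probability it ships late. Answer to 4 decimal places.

P(L|S) ≈ 0.0711

Let S = {A, B}.
P(S) = 0.09 + 0.83 = 0.92.
P(L ∩ S) = 0.183·0.09 + 0.059·0.83 = 0.01647 + 0.04897 = 0.06544.
P(L | S) = 0.06544 / 0.92 = 0.071130…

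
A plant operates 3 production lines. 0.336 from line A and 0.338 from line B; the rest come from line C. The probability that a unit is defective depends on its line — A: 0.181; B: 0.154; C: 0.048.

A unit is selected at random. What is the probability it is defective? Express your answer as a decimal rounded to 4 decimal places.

P(D) ≈ 0.1285

P(C) = 1 − (0.336 + 0.338) = 0.326.
P(D) = P(D|A)·P(A) + P(D|B)·P(B) + P(D|C)·P(C)
      = 0.181·0.336 + 0.154·0.338 + 0.048·0.326
      = 0.060816 + 0.052052 + 0.015648 = 0.128516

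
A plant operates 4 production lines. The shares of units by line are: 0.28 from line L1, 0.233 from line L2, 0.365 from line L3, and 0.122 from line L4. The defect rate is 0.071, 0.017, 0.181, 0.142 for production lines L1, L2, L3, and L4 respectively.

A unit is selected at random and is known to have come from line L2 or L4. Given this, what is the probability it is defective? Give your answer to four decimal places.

Let S = {L2, L4}.
P(S) = 0.233 + 0.122 = 0.355.
P(D ∩ S) = 0.017·0.233 + 0.142·0.122 = 0.003961 + 0.017324 = 0.021285.
P(D | S) = 0.021285 / 0.355 = 0.059958…

0.0600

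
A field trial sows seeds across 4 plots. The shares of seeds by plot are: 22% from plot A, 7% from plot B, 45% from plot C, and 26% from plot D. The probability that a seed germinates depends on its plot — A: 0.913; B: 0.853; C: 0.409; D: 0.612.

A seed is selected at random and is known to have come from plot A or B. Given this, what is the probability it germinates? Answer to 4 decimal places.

P(G|S) ≈ 0.8985

Let S = {A, B}.
P(S) = 0.22 + 0.07 = 0.29.
P(G ∩ S) = 0.913·0.22 + 0.853·0.07 = 0.20086 + 0.05971 = 0.26057.
P(G | S) = 0.26057 / 0.29 = 0.898517…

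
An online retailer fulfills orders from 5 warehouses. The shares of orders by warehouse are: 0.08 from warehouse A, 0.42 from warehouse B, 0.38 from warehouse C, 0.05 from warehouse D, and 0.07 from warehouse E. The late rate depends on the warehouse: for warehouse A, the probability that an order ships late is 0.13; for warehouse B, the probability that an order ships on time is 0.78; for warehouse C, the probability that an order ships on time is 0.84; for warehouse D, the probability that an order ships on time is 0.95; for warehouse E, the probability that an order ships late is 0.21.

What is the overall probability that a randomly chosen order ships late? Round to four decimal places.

0.1808

P(L|B) = 1 − 0.78 = 0.22.
P(L|C) = 1 − 0.84 = 0.16.
P(L|D) = 1 − 0.95 = 0.05.
P(L) = P(L|A)·P(A) + P(L|B)·P(B) + P(L|C)·P(C) + P(L|D)·P(D) + P(L|E)·P(E)
      = 0.13·0.08 + 0.22·0.42 + 0.16·0.38 + 0.05·0.05 + 0.21·0.07
      = 0.0104 + 0.0924 + 0.0608 + 0.0025 + 0.0147 = 0.1808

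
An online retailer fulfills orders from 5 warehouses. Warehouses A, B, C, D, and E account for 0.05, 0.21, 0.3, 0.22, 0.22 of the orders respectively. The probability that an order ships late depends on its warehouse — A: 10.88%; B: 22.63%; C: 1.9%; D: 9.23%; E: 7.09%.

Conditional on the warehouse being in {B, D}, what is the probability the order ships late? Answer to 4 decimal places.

P(L|S) ≈ 0.1577

Let S = {B, D}.
P(S) = 0.21 + 0.22 = 0.43.
P(L ∩ S) = 0.2263·0.21 + 0.0923·0.22 = 0.047523 + 0.020306 = 0.067829.
P(L | S) = 0.067829 / 0.43 = 0.157742…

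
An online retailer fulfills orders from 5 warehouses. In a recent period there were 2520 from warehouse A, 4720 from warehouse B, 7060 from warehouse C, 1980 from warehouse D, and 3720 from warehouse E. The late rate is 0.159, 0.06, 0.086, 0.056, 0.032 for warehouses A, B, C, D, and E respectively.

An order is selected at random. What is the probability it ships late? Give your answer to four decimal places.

0.0760

Total: 2520 + 4720 + 7060 + 1980 + 3720 = 20000.
P(A) = 2520/20000 = 0.126. P(B) = 4720/20000 = 0.236. P(C) = 7060/20000 = 0.353. P(D) = 1980/20000 = 0.099. P(E) = 3720/20000 = 0.186.
P(L) = P(L|A)·P(A) + P(L|B)·P(B) + P(L|C)·P(C) + P(L|D)·P(D) + P(L|E)·P(E)
      = 0.159·0.126 + 0.06·0.236 + 0.086·0.353 + 0.056·0.099 + 0.032·0.186
      = 0.020034 + 0.01416 + 0.030358 + 0.005544 + 0.005952 = 0.076048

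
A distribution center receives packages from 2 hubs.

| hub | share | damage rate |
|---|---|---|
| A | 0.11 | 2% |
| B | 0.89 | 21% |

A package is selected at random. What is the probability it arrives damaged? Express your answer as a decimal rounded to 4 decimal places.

0.1891

P(D) = P(D|A)·P(A) + P(D|B)·P(B)
      = 0.02·0.11 + 0.21·0.89
      = 0.0022 + 0.1869 = 0.1891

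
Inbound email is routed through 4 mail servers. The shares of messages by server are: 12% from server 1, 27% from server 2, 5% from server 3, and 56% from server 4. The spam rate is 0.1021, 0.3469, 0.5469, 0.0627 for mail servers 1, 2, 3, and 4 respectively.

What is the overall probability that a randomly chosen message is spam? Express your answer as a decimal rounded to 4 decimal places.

By the law of total probability,
P(S) = P(S|1)·P(1) + P(S|2)·P(2) + P(S|3)·P(3) + P(S|4)·P(4)
      = 0.1021·0.12 + 0.3469·0.27 + 0.5469·0.05 + 0.0627·0.56
      = 0.012252 + 0.093663 + 0.027345 + 0.035112 = 0.168372

0.1684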